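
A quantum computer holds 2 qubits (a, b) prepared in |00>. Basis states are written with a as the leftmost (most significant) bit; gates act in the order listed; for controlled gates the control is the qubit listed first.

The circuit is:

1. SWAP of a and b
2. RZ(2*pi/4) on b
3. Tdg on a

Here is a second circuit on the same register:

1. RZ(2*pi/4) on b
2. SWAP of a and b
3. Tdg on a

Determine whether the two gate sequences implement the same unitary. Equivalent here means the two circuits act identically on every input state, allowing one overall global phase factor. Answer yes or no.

No — the two circuits implement different unitaries, even allowing a global phase.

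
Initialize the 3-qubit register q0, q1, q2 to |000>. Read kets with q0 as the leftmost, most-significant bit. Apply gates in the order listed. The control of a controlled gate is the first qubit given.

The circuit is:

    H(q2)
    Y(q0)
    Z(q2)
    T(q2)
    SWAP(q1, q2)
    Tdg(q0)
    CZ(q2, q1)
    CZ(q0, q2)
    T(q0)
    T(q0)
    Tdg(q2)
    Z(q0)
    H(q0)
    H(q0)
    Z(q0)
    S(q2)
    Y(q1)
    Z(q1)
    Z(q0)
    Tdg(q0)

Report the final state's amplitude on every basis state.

After the circuit, the state carries amplitude sqrt(2)*exp(I*pi/4)/2 on |100>, -sqrt(2)/2 on |110>, and 0 on every other basis state. Key observation: gates 12-15 undo each other exactly, leaving only the rest of the circuit to track.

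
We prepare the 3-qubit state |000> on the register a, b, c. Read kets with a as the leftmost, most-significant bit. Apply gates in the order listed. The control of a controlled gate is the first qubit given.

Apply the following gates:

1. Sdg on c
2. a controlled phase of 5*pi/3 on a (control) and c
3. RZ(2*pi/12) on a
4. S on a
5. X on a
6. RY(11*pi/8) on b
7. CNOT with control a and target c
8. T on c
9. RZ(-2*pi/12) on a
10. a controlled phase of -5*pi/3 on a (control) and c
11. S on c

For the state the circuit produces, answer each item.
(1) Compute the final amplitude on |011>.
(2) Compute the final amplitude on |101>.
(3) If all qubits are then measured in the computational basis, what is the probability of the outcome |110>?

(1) The amplitude on |011> is 0.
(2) |101> carries amplitude -exp(11*I*pi/12)*cos(5*pi/16) in the final state.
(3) The probability of measuring |110> is 0.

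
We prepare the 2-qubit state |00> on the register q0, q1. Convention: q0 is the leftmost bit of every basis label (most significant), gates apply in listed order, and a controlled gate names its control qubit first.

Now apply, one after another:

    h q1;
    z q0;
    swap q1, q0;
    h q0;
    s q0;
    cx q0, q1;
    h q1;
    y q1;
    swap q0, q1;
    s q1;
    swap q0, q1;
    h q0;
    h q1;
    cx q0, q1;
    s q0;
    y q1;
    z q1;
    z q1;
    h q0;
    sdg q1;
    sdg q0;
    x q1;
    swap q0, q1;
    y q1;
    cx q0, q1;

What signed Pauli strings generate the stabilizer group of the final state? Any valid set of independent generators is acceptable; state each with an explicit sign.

One valid set of independent stabilizer generators is -YI, +IY (any independent generating set of the same group is equally correct).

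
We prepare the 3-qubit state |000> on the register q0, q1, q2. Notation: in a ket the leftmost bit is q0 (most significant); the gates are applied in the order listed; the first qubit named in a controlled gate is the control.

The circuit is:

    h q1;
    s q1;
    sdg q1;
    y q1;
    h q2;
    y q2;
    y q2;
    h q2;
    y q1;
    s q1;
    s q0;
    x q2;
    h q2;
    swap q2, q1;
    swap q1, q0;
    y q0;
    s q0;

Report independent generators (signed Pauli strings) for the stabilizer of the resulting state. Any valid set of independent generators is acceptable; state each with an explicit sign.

One valid set of independent stabilizer generators is +YII, +IIY, +IZI (any independent generating set of the same group is equally correct). Key observation: steps 3-10 multiply out to the identity, so the circuit reduces to the remaining gates.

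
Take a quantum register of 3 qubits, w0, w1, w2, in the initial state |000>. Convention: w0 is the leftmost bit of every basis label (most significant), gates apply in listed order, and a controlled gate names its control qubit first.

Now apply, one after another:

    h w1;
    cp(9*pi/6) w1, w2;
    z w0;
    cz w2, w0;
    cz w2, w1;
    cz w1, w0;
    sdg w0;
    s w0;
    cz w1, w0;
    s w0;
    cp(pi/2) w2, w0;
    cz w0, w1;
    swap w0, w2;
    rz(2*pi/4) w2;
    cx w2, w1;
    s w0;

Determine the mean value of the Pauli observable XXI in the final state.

The observable XXI averages to 0.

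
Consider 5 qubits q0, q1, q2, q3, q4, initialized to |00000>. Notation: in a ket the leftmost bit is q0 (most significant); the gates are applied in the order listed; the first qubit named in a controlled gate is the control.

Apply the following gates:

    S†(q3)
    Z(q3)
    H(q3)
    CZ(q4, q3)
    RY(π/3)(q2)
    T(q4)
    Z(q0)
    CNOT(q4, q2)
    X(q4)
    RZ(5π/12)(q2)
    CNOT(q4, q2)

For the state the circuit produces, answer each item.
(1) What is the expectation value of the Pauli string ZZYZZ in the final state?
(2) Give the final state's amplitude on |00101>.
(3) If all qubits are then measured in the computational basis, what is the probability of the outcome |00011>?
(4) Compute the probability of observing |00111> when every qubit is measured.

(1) The expectation value of ZZYZZ is 0.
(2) The final state's coefficient on |00101> equals -sqrt(6)*exp(19*I*pi/24)/4.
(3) A full measurement returns |00011> with probability 1/8.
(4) The probability of measuring |00111> is 3/8.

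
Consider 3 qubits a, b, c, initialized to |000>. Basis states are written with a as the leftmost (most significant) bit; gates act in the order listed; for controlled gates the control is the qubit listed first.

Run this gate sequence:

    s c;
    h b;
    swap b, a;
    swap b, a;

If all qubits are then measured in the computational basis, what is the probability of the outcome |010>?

Outcome |010> occurs with probability 1/2. Key observation: the block from step 3 through step 4 cancels to the identity and can be dropped.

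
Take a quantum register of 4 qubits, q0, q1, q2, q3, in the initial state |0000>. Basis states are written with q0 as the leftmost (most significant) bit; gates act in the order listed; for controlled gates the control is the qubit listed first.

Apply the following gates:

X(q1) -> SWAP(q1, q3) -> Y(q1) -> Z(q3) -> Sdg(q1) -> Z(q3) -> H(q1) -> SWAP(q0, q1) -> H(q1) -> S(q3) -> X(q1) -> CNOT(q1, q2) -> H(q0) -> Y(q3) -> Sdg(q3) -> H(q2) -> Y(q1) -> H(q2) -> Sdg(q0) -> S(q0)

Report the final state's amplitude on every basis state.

The final amplitudes are -sqrt(2)*I/2 on |1010>, sqrt(2)*I/2 on |1100>, and 0 on every other basis state.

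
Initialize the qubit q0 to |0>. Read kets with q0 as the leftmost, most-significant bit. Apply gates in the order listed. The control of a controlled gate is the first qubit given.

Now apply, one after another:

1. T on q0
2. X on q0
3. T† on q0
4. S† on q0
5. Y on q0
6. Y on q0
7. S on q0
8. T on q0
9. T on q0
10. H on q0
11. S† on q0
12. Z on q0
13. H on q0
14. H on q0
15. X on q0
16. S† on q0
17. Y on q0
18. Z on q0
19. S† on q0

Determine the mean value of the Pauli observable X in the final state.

The observable X averages to 0. Key observation: the block from step 3 through step 8 cancels to the identity and can be dropped.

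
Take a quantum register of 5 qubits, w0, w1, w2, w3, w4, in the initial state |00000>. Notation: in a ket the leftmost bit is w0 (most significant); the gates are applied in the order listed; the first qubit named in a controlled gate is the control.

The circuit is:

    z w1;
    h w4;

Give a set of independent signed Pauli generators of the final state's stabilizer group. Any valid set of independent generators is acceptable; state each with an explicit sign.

The stabilizer group can be generated by +IIIIX, +ZIIII, +IZIII, +IIZII, +IIIZI, among other valid generating sets.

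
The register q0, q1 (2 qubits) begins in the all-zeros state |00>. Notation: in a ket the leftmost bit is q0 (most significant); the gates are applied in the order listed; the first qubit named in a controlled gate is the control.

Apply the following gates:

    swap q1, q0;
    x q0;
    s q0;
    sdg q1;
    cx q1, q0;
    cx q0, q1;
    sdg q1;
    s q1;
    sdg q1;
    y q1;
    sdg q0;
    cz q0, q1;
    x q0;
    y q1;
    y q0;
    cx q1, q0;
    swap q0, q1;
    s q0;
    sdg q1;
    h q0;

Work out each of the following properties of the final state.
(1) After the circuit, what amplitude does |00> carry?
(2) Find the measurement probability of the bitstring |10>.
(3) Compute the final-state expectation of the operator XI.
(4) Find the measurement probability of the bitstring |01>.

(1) |00> carries amplitude sqrt(2)*I/2 in the final state.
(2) A full measurement returns |10> with probability 1/2.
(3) The observable XI averages to -1.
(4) A full measurement returns |01> with probability 0.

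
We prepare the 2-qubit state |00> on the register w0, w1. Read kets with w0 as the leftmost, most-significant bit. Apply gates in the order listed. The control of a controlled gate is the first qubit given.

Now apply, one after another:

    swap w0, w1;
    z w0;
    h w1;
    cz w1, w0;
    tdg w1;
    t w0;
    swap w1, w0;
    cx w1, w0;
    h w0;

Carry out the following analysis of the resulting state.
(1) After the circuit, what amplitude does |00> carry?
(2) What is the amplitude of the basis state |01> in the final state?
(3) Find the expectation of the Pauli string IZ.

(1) The amplitude on |00> is 1/2 - exp(3*I*pi/4)/2.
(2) The final state's coefficient on |01> equals 0.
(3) The expectation value of IZ is 1.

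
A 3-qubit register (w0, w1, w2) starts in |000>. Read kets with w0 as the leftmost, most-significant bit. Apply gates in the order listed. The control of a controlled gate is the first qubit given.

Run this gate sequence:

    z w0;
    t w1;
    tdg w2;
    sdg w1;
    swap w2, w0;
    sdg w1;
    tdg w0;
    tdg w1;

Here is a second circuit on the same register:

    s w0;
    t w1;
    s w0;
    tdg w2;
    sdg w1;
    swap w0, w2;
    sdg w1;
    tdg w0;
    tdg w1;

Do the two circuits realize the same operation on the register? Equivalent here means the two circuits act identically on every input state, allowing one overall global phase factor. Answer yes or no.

Yes — the two circuits implement the same unitary up to a global phase.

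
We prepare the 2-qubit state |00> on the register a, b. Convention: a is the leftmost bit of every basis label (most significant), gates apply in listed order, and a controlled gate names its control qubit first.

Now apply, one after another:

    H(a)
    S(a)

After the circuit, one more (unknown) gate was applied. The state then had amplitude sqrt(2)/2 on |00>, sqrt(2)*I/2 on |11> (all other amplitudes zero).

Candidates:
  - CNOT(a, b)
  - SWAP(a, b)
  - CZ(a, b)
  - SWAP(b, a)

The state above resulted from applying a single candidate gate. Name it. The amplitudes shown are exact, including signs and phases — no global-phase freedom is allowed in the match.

The unique candidate consistent with the amplitudes is CNOT(a, b).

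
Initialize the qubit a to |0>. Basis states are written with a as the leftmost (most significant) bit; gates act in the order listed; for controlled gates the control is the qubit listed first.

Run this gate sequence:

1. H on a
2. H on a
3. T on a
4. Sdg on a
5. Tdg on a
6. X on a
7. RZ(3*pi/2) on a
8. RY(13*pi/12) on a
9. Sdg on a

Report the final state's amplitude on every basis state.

The final amplitudes are (-sqrt(3*sqrt(2) + 6)/4 - sqrt(2 - sqrt(2))/4)*exp(3*I*pi/4) on |0>, (-sqrt(sqrt(2) + 2)/4 + sqrt(6 - 3*sqrt(2))/4)*exp(I*pi/4) on |1>.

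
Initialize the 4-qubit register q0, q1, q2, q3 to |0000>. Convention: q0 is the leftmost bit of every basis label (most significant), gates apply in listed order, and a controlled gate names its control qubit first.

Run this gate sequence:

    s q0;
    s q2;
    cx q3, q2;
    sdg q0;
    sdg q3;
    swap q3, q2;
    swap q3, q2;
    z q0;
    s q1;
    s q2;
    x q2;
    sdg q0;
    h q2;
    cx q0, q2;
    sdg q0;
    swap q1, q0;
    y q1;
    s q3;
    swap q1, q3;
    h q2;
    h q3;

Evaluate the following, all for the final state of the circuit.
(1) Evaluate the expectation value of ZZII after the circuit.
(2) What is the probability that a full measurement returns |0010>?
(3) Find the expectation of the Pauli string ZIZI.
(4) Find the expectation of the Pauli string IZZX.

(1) In the final state, ZZII has expectation 1.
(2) The probability of measuring |0010> is 1/2.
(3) The observable ZIZI averages to -1.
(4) In the final state, IZZX has expectation 1.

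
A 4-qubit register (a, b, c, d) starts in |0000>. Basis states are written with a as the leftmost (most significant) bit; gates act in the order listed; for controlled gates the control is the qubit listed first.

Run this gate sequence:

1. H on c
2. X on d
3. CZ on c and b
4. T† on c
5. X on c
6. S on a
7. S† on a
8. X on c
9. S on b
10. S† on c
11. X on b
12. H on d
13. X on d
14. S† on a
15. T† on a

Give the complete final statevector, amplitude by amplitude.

The final amplitudes are -1/2 on |0100>, 1/2 on |0101>, exp(I*pi/4)/2 on |0110>, -exp(I*pi/4)/2 on |0111>, and 0 on every other basis state. Key observation: gates 5-8 undo each other exactly, leaving only the rest of the circuit to track.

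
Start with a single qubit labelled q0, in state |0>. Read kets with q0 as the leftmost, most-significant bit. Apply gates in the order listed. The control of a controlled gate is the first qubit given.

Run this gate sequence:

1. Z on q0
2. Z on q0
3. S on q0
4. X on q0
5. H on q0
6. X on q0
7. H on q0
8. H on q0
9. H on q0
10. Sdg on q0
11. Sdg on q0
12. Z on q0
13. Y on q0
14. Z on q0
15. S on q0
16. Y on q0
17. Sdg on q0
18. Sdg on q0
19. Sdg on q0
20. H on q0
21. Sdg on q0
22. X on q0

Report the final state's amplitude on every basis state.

The final amplitudes are sqrt(2)/2 on |0>, -sqrt(2)*I/2 on |1>.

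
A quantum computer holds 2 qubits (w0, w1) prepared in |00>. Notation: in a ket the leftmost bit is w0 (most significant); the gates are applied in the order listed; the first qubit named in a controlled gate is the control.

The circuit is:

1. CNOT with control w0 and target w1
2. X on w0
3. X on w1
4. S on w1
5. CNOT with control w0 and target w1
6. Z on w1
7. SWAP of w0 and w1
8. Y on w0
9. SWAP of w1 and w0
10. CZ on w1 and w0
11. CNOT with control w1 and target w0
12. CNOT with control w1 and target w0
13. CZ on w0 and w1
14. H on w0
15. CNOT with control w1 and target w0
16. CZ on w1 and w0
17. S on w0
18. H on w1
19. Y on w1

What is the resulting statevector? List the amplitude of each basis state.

After the circuit, the state carries amplitude I/2 on |00>, I/2 on |01>, -1/2 on |10>, -1/2 on |11>.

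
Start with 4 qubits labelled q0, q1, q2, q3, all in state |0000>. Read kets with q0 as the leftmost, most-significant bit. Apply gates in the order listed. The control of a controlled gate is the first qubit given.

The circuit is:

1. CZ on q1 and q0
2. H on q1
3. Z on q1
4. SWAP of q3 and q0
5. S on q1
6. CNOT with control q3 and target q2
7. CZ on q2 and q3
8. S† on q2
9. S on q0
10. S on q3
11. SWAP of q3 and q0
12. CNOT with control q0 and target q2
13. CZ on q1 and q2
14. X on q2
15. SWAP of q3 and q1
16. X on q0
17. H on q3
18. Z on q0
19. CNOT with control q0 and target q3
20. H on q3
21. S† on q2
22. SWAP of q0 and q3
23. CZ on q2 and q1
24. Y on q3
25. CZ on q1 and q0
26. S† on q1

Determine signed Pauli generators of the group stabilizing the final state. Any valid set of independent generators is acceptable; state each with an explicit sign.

The stabilizer group can be generated by +YIII, +IZII, -IIZI, +IIIZ, among other valid generating sets.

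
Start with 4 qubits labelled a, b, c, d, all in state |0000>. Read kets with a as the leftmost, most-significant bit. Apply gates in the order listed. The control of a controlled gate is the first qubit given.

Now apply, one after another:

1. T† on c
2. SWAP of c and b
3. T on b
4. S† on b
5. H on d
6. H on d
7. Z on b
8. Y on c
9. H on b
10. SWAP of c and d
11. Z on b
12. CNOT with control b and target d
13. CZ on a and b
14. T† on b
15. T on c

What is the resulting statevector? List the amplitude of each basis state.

After the circuit, the state carries amplitude sqrt(2)*I/2 on |0001>, -sqrt(2)*exp(I*pi/4)/2 on |0100>, and 0 on every other basis state. Key observation: the block from step 5 through step 6 cancels to the identity and can be dropped.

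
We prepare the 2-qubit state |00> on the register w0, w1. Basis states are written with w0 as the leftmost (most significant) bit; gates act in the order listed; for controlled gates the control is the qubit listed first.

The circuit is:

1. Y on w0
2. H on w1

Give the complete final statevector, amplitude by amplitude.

After the circuit, the state carries amplitude 0 on |00>, 0 on |01>, sqrt(2)*I/2 on |10>, sqrt(2)*I/2 on |11>.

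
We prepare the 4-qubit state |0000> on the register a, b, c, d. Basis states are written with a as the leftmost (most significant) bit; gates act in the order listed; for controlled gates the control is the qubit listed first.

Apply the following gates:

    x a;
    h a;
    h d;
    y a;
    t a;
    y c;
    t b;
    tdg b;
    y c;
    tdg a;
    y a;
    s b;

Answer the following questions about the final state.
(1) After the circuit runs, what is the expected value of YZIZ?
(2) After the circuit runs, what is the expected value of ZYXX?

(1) The observable YZIZ averages to 0. Key observation: steps 4-11 multiply out to the identity, so the circuit reduces to the remaining gates.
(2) The expectation value of ZYXX is 0.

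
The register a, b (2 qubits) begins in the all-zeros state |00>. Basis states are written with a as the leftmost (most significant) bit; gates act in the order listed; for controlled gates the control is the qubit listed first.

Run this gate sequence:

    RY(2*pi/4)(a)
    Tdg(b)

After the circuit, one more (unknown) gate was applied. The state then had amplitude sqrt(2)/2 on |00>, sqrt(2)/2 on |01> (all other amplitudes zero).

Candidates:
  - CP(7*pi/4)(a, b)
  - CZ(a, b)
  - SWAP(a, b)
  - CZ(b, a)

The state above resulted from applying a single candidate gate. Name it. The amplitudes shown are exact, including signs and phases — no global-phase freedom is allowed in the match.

It was SWAP(a, b) that produced the state shown.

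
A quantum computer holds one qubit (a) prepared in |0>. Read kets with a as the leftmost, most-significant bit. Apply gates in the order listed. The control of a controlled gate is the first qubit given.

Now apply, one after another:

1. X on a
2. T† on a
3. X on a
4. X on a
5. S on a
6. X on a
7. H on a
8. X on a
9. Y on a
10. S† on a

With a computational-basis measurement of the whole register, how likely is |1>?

The probability of measuring |1> is 1/2.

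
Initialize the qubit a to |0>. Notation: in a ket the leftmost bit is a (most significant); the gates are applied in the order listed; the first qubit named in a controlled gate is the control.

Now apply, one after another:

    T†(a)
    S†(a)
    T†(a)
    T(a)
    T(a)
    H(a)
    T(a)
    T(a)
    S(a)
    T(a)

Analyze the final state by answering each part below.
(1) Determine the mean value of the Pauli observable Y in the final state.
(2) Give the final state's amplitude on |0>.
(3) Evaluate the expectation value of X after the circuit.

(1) In the final state, Y has expectation -sqrt(2)/2.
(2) The amplitude on |0> is sqrt(2)/2.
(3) In the final state, X has expectation -sqrt(2)/2.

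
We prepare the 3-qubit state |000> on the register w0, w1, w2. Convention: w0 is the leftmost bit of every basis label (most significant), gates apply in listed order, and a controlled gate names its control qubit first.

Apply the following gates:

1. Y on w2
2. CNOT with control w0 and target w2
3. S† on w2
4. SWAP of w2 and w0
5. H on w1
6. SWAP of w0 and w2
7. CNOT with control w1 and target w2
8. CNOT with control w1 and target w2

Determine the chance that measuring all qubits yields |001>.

Outcome |001> occurs with probability 1/2. Key observation: gates 7-8 undo each other exactly, leaving only the rest of the circuit to track.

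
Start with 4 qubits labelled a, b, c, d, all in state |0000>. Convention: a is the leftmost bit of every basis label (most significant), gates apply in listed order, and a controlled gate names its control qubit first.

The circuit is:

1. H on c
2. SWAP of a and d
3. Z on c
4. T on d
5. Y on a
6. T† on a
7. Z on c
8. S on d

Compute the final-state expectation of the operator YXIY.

The observable YXIY averages to 0.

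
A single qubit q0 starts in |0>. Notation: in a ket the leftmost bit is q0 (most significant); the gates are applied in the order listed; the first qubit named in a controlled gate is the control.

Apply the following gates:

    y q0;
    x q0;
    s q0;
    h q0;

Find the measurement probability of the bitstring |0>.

A full measurement returns |0> with probability 1/2.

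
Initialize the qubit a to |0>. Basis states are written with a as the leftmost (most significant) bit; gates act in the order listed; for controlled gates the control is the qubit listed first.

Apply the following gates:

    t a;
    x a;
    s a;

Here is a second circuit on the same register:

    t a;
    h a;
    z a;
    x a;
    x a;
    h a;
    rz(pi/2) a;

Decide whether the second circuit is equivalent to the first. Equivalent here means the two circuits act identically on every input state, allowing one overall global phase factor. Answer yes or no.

Yes — the two circuits implement the same unitary up to a global phase.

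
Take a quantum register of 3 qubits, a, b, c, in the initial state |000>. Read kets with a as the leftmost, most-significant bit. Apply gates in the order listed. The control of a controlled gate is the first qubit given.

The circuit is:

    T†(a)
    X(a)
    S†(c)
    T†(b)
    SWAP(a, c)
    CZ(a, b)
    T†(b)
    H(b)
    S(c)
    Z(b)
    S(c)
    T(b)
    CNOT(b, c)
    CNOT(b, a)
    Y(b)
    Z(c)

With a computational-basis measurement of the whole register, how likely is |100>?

The probability of measuring |100> is 1/2.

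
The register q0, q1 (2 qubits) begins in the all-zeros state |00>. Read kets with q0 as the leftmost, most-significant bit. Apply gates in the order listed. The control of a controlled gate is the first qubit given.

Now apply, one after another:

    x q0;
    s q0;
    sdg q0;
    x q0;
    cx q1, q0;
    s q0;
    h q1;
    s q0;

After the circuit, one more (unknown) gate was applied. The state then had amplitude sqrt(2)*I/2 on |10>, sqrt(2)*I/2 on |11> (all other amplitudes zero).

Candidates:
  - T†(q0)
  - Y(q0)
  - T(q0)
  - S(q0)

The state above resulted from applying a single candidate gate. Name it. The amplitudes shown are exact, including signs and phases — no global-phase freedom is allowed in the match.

The unique candidate consistent with the amplitudes is Y(q0). Key observation: steps 1-4 multiply out to the identity, so the circuit reduces to the remaining gates.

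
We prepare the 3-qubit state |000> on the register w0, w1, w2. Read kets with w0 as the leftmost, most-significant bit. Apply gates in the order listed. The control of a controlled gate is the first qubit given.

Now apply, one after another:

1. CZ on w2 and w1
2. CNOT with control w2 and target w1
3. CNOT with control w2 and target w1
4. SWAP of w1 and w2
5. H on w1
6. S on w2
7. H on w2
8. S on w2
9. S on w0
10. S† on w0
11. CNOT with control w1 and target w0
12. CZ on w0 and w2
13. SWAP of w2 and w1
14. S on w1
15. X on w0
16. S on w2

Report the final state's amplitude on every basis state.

After the circuit, the state carries amplitude 0 on |000>, I/2 on |001>, 0 on |010>, I/2 on |011>, 1/2 on |100>, 0 on |101>, -1/2 on |110>, 0 on |111>. Key observation: gates 9-10 undo each other exactly, leaving only the rest of the circuit to track.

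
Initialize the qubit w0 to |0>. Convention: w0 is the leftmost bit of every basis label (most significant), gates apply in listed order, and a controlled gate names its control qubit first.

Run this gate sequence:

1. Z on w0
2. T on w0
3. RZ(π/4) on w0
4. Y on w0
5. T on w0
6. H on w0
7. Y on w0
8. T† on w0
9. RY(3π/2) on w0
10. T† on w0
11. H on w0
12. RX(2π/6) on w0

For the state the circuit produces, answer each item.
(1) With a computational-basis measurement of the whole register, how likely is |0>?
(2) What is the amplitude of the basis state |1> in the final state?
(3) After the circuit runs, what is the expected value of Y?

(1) The probability of measuring |0> is sqrt(3)/8 + 3/8.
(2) The final state's coefficient on |1> equals (-sqrt(2) + sqrt(6) - 2*sqrt(6)*exp(3*I*pi/4) - sqrt(2)*I + sqrt(6)*I)*exp(I*pi/8)/8.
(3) The expectation value of Y is 1/4 + sqrt(3)/4.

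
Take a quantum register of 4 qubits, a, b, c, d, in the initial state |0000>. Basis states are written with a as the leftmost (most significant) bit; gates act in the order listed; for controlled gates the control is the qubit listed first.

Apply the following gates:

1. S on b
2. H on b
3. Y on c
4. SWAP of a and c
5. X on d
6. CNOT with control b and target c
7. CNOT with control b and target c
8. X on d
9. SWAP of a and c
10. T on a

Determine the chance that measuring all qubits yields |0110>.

The probability of measuring |0110> is 1/2. Key observation: gates 4-9 undo each other exactly, leaving only the rest of the circuit to track.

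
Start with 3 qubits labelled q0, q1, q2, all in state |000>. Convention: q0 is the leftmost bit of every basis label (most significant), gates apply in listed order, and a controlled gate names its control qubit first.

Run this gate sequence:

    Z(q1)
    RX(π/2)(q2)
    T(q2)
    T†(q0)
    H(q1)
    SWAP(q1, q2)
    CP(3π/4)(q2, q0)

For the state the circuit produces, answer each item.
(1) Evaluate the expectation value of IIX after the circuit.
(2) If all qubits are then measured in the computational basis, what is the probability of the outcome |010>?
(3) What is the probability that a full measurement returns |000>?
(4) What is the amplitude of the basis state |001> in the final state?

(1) The observable IIX averages to 1.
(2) The probability of measuring |010> is 1/4.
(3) Outcome |000> occurs with probability 1/4.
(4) The final state's coefficient on |001> equals 1/2.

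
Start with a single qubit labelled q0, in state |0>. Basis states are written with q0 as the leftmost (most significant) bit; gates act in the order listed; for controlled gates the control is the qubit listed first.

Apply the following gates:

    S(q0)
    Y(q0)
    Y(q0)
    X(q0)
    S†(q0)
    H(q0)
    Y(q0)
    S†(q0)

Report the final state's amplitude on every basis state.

The final amplitudes are sqrt(2)/2 on |0>, -sqrt(2)*I/2 on |1>.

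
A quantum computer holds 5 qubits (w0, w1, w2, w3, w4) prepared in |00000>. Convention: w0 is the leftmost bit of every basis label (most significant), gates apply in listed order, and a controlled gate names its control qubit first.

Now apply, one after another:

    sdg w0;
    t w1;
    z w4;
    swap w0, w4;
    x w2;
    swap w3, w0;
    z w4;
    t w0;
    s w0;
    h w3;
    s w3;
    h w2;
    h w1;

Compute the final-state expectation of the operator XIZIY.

The expectation value of XIZIY is 0.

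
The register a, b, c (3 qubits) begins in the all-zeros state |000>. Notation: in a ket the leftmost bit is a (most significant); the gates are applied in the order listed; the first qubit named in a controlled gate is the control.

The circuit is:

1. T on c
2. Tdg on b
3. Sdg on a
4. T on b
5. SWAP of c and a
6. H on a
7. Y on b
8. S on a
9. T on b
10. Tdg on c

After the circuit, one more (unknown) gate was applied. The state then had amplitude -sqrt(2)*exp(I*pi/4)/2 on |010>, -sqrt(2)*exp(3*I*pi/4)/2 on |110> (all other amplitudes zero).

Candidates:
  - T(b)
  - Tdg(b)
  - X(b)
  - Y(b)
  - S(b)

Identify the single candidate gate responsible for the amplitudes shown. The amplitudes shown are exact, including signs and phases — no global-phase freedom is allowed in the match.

It was S(b) that produced the state shown.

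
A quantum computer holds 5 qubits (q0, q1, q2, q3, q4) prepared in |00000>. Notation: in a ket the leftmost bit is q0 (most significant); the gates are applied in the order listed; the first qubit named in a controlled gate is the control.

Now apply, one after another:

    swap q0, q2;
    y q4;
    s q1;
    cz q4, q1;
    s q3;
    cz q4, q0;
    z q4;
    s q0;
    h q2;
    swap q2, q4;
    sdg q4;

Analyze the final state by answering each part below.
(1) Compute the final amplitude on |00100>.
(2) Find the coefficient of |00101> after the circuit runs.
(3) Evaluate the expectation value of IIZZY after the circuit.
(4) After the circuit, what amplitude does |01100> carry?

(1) The amplitude on |00100> is -sqrt(2)*I/2.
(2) The final state's coefficient on |00101> equals -sqrt(2)/2.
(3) The observable IIZZY averages to 1.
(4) The amplitude on |01100> is 0.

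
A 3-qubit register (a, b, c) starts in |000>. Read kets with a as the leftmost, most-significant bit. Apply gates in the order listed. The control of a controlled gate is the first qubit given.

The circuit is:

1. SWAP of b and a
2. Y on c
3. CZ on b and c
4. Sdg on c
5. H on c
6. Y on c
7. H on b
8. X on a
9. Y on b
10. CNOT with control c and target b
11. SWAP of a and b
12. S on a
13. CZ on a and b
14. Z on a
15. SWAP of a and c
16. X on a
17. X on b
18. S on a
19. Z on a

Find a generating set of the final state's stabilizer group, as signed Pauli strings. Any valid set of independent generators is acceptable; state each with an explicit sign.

The stabilizer group can be generated by +YII, -IIY, +IZI, among other valid generating sets.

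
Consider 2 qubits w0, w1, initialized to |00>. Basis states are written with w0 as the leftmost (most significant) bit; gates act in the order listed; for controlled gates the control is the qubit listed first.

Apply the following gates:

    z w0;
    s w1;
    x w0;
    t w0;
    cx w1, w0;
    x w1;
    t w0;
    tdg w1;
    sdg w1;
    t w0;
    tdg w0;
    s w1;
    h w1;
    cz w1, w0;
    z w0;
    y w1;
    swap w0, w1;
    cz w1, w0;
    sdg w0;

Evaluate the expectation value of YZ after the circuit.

The expectation value of YZ is 1.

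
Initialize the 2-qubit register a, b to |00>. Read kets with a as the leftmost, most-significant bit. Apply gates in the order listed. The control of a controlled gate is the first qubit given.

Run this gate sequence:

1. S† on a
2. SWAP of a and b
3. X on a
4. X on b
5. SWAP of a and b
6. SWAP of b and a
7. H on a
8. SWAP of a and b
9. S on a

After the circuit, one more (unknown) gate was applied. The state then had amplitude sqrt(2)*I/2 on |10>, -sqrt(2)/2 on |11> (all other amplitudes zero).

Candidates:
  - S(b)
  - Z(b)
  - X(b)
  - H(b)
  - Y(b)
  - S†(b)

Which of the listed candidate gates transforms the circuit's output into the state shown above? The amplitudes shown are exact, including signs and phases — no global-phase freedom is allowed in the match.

It was S†(b) that produced the state shown.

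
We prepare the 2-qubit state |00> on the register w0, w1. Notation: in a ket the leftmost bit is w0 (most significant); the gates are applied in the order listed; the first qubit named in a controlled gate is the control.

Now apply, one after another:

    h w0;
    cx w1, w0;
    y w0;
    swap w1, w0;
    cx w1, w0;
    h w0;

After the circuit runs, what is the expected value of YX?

In the final state, YX has expectation 0.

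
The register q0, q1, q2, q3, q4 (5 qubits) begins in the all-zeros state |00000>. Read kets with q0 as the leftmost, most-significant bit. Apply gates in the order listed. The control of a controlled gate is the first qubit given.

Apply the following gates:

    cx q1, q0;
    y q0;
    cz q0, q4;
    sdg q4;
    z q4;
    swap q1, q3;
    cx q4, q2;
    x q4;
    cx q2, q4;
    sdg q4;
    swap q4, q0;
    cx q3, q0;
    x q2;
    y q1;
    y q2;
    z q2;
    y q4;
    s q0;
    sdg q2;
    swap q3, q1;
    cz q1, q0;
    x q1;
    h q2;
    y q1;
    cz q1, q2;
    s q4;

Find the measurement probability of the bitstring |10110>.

Outcome |10110> occurs with probability 1/2.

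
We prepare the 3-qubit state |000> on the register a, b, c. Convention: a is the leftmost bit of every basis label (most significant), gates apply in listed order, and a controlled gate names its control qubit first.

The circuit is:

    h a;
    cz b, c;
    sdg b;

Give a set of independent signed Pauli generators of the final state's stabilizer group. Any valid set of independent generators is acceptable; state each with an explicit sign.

The stabilizer group can be generated by +XII, +IZI, +IIZ, among other valid generating sets.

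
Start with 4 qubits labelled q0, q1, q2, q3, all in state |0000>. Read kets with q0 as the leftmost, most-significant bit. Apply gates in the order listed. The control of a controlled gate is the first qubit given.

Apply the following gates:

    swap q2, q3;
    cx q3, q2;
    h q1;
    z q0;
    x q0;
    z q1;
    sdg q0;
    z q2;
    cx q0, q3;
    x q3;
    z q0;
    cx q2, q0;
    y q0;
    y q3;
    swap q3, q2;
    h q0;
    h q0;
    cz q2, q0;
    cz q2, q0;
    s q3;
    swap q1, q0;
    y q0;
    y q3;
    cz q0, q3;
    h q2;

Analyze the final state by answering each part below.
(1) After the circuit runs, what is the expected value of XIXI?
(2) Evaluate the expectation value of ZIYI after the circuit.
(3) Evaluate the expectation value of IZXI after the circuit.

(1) The expectation value of XIXI is 1. Key observation: the block from step 18 through step 19 cancels to the identity and can be dropped.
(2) In the final state, ZIYI has expectation 0.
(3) In the final state, IZXI has expectation -1.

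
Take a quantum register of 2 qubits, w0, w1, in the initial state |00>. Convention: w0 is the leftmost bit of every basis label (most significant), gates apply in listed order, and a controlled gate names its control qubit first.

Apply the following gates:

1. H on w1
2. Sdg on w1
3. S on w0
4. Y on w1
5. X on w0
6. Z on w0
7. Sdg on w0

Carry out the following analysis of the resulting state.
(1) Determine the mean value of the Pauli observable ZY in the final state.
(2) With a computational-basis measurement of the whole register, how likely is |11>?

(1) In the final state, ZY has expectation 1.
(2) The probability of measuring |11> is 1/2.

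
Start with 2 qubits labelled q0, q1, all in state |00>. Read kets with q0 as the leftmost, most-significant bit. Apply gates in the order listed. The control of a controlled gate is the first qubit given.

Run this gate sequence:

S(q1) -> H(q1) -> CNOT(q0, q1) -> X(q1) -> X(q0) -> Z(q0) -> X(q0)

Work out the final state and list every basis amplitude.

The final amplitudes are -sqrt(2)/2 on |00>, -sqrt(2)/2 on |01>, 0 on |10>, 0 on |11>.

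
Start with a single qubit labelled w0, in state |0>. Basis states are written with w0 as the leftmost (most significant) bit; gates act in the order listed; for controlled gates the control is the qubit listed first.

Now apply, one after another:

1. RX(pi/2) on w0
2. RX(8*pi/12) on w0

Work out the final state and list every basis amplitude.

The resulting statevector has amplitude -sqrt(6)/4 + sqrt(2)/4 on |0>, I*(-sqrt(6) - sqrt(2))/4 on |1>.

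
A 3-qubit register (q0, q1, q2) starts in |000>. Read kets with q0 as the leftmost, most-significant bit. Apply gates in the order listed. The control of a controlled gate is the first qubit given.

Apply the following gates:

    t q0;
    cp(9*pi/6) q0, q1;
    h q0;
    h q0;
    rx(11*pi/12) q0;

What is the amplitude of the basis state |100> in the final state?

|100> carries amplitude -I*sqrt(3*sqrt(2) + 6)/4 - I*sqrt(2 - sqrt(2))/4 in the final state.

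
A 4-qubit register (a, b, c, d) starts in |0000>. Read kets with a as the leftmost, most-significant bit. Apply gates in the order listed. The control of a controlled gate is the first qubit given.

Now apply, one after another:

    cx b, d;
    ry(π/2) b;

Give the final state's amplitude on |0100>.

The final state's coefficient on |0100> equals sqrt(2)/2.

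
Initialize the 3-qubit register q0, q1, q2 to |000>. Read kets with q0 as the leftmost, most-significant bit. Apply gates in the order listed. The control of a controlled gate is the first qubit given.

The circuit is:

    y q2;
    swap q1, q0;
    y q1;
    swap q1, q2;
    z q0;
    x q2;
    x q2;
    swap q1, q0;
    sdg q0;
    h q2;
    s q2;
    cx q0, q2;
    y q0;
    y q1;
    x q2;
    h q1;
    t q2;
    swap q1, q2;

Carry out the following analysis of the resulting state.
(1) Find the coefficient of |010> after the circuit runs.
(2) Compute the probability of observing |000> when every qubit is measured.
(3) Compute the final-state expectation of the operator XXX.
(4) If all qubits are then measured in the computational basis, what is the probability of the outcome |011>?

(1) |010> carries amplitude exp(I*pi/4)/2 in the final state.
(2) Outcome |000> occurs with probability 1/4.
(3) The observable XXX averages to 0.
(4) The probability of measuring |011> is 1/4.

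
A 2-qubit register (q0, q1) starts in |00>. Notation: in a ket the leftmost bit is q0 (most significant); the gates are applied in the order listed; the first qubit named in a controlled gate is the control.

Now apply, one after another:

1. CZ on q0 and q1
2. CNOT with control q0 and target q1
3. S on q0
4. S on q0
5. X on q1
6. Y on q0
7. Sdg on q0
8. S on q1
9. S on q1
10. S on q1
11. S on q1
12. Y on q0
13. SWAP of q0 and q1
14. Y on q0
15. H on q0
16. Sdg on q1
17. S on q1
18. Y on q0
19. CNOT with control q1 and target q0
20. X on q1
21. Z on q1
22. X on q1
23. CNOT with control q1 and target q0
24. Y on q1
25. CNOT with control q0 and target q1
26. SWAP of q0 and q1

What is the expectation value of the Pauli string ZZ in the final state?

In the final state, ZZ has expectation -1. Key observation: the block from step 8 through step 11 cancels to the identity and can be dropped.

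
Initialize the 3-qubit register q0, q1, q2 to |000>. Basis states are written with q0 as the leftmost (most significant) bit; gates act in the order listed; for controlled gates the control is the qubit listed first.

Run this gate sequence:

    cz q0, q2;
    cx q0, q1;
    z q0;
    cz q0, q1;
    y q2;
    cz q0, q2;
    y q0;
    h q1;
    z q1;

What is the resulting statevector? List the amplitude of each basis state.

After the circuit, the state carries amplitude -sqrt(2)/2 on |101>, sqrt(2)/2 on |111>, and 0 on every other basis state.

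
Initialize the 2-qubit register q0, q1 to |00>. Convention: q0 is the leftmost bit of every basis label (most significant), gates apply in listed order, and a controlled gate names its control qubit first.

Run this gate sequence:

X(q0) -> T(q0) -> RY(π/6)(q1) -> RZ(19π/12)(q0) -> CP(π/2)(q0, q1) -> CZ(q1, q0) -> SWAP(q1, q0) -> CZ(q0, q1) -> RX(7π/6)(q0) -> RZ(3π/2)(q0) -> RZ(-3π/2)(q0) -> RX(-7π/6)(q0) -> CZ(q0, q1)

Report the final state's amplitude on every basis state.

The resulting statevector has amplitude 0 on |00>, (-sqrt(6) - sqrt(2))*exp(I*pi/24)/4 on |01>, 0 on |10>, (-sqrt(2) + sqrt(6))*exp(13*I*pi/24)/4 on |11>. Key observation: steps 8-13 multiply out to the identity, so the circuit reduces to the remaining gates.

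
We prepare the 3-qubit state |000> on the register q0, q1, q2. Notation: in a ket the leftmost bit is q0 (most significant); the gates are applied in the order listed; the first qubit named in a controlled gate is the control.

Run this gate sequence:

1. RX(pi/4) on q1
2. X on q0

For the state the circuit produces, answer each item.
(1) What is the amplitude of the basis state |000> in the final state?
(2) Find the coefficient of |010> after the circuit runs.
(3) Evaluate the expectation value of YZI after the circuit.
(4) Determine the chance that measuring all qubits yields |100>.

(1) The amplitude on |000> is 0.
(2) The final state's coefficient on |010> equals 0.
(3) The observable YZI averages to 0.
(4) Outcome |100> occurs with probability sqrt(2)/4 + 1/2.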